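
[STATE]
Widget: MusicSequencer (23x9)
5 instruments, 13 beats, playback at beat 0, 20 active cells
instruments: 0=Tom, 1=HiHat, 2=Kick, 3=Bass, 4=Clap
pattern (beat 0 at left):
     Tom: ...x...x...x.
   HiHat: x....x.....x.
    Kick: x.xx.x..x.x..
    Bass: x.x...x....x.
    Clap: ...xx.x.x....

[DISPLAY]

      ▼123456789012    
   Tom···█···█···█·    
 HiHat█····█·····█·    
  Kick█·██·█··█·█··    
  Bass█·█···█····█·    
  Clap···██·█·█····    
                       
                       
                       


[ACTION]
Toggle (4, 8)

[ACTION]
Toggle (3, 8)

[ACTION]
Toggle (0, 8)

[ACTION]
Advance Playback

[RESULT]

      0▼23456789012    
   Tom···█···██··█·    
 HiHat█····█·····█·    
  Kick█·██·█··█·█··    
  Bass█·█···█·█··█·    
  Clap···██·█······    
                       
                       
                       


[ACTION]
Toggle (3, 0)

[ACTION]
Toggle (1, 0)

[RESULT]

      0▼23456789012    
   Tom···█···██··█·    
 HiHat·····█·····█·    
  Kick█·██·█··█·█··    
  Bass··█···█·█··█·    
  Clap···██·█······    
                       
                       
                       


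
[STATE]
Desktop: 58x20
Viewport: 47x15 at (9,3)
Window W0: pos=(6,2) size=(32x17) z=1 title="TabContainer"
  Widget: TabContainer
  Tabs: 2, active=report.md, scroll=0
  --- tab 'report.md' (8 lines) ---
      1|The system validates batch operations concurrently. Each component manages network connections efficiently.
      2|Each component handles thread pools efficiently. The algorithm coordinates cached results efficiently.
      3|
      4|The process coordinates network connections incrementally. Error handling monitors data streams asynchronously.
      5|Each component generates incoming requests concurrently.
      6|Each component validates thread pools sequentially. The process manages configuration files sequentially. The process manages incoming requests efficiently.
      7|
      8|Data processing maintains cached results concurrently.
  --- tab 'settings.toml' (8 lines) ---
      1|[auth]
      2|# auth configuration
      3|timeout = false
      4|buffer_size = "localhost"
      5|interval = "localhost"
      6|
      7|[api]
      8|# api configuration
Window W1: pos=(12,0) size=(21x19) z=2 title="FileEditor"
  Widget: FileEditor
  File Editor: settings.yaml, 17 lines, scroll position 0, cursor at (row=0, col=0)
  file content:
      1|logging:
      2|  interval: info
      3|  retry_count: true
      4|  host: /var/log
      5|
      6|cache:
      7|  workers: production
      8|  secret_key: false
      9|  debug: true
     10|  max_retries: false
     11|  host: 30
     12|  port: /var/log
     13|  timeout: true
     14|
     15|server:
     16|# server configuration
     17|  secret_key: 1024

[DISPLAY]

abC┃█ogging:          ▲┃    ┃                  
───┃  interval: info  █┃────┨                  
epo┃  retry_count: tru░┃    ┃                  
───┃  host: /var/log  ░┃────┃                  
e s┃                  ░┃ ope┃                  
ch ┃cache:            ░┃ead ┃                  
   ┃  workers: product░┃    ┃                  
e p┃  secret_key: fals░┃twor┃                  
ch ┃  debug: true     ░┃ncom┃                  
ch ┃  max_retries: fal░┃hrea┃                  
   ┃  host: 30        ░┃    ┃                  
ta ┃  port: /var/log  ░┃cach┃                  
   ┃  timeout: true   ░┃    ┃                  
   ┃                  ░┃    ┃                  
   ┃server:           ▼┃    ┃                  


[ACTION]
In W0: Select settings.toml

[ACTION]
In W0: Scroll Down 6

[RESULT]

abC┃█ogging:          ▲┃    ┃                  
───┃  interval: info  █┃────┨                  
epo┃  retry_count: tru░┃]   ┃                  
───┃  host: /var/log  ░┃────┃                  
pi]┃                  ░┃    ┃                  
api┃cache:            ░┃    ┃                  
   ┃  workers: product░┃    ┃                  
   ┃  secret_key: fals░┃    ┃                  
   ┃  debug: true     ░┃    ┃                  
   ┃  max_retries: fal░┃    ┃                  
   ┃  host: 30        ░┃    ┃                  
   ┃  port: /var/log  ░┃    ┃                  
   ┃  timeout: true   ░┃    ┃                  
   ┃                  ░┃    ┃                  
   ┃server:           ▼┃    ┃                  


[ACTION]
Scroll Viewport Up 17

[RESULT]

   ┏━━━━━━━━━━━━━━━━━━━┓                       
   ┃ FileEditor        ┃                       
━━━┠───────────────────┨━━━━┓                  
abC┃█ogging:          ▲┃    ┃                  
───┃  interval: info  █┃────┨                  
epo┃  retry_count: tru░┃]   ┃                  
───┃  host: /var/log  ░┃────┃                  
pi]┃                  ░┃    ┃                  
api┃cache:            ░┃    ┃                  
   ┃  workers: product░┃    ┃                  
   ┃  secret_key: fals░┃    ┃                  
   ┃  debug: true     ░┃    ┃                  
   ┃  max_retries: fal░┃    ┃                  
   ┃  host: 30        ░┃    ┃                  
   ┃  port: /var/log  ░┃    ┃                  


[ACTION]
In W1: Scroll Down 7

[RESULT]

   ┏━━━━━━━━━━━━━━━━━━━┓                       
   ┃ FileEditor        ┃                       
━━━┠───────────────────┨━━━━┓                  
abC┃  retry_count: tru▲┃    ┃                  
───┃  host: /var/log  ░┃────┨                  
epo┃                  ░┃]   ┃                  
───┃cache:            ░┃────┃                  
pi]┃  workers: product░┃    ┃                  
api┃  secret_key: fals░┃    ┃                  
   ┃  debug: true     ░┃    ┃                  
   ┃  max_retries: fal░┃    ┃                  
   ┃  host: 30        ░┃    ┃                  
   ┃  port: /var/log  ░┃    ┃                  
   ┃  timeout: true   ░┃    ┃                  
   ┃                  ░┃    ┃                  


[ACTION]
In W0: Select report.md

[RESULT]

   ┏━━━━━━━━━━━━━━━━━━━┓                       
   ┃ FileEditor        ┃                       
━━━┠───────────────────┨━━━━┓                  
abC┃  retry_count: tru▲┃    ┃                  
───┃  host: /var/log  ░┃────┨                  
epo┃                  ░┃    ┃                  
───┃cache:            ░┃────┃                  
e s┃  workers: product░┃ ope┃                  
ch ┃  secret_key: fals░┃ead ┃                  
   ┃  debug: true     ░┃    ┃                  
e p┃  max_retries: fal░┃twor┃                  
ch ┃  host: 30        ░┃ncom┃                  
ch ┃  port: /var/log  ░┃hrea┃                  
   ┃  timeout: true   ░┃    ┃                  
ta ┃                  ░┃cach┃                  


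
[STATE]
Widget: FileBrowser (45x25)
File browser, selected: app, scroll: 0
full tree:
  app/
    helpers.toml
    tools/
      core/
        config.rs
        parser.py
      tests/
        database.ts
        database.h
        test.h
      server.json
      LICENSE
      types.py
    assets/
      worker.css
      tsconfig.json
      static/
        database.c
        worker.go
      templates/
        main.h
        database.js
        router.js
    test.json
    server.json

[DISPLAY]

> [-] app/                                   
    helpers.toml                             
    [+] tools/                               
    [+] assets/                              
    test.json                                
    server.json                              
                                             
                                             
                                             
                                             
                                             
                                             
                                             
                                             
                                             
                                             
                                             
                                             
                                             
                                             
                                             
                                             
                                             
                                             
                                             


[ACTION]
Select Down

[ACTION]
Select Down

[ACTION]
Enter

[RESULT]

  [-] app/                                   
    helpers.toml                             
  > [-] tools/                               
      [+] core/                              
      [+] tests/                             
      server.json                            
      LICENSE                                
      types.py                               
    [+] assets/                              
    test.json                                
    server.json                              
                                             
                                             
                                             
                                             
                                             
                                             
                                             
                                             
                                             
                                             
                                             
                                             
                                             
                                             


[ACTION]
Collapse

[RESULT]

  [-] app/                                   
    helpers.toml                             
  > [+] tools/                               
    [+] assets/                              
    test.json                                
    server.json                              
                                             
                                             
                                             
                                             
                                             
                                             
                                             
                                             
                                             
                                             
                                             
                                             
                                             
                                             
                                             
                                             
                                             
                                             
                                             


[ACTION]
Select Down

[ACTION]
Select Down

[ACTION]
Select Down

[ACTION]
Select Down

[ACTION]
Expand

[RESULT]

  [-] app/                                   
    helpers.toml                             
    [+] tools/                               
    [+] assets/                              
    test.json                                
  > server.json                              
                                             
                                             
                                             
                                             
                                             
                                             
                                             
                                             
                                             
                                             
                                             
                                             
                                             
                                             
                                             
                                             
                                             
                                             
                                             


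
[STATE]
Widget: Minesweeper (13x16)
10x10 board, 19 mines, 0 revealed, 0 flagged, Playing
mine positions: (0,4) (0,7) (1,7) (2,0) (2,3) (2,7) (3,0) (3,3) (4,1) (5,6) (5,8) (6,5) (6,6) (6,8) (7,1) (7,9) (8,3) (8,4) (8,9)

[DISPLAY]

■■■■■■■■■■   
■■■■■■■■■■   
■■■■■■■■■■   
■■■■■■■■■■   
■■■■■■■■■■   
■■■■■■■■■■   
■■■■■■■■■■   
■■■■■■■■■■   
■■■■■■■■■■   
■■■■■■■■■■   
             
             
             
             
             
             


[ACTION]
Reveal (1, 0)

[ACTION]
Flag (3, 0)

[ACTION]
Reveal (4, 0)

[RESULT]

■■■■■■■■■■   
1■■■■■■■■■   
■■■■■■■■■■   
⚑■■■■■■■■■   
2■■■■■■■■■   
■■■■■■■■■■   
■■■■■■■■■■   
■■■■■■■■■■   
■■■■■■■■■■   
■■■■■■■■■■   
             
             
             
             
             
             


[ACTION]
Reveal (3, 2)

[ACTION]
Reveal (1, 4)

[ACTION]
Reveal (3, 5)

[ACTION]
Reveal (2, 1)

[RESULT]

■■■■■■■■■■   
1■■■213■■■   
■2■■2 2■■■   
⚑■3■2 1■■■   
2■■■111■■■   
■■■■■■■■■■   
■■■■■■■■■■   
■■■■■■■■■■   
■■■■■■■■■■   
■■■■■■■■■■   
             
             
             
             
             
             


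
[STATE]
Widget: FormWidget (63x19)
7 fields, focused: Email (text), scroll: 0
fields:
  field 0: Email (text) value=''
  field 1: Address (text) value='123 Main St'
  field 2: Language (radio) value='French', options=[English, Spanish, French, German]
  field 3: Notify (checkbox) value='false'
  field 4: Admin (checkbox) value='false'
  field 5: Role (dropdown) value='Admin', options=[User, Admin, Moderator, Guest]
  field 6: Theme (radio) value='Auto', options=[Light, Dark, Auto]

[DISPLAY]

> Email:      [                                               ]
  Address:    [123 Main St                                    ]
  Language:   ( ) English  ( ) Spanish  (●) French  ( ) German 
  Notify:     [ ]                                              
  Admin:      [ ]                                              
  Role:       [Admin                                         ▼]
  Theme:      ( ) Light  ( ) Dark  (●) Auto                    
                                                               
                                                               
                                                               
                                                               
                                                               
                                                               
                                                               
                                                               
                                                               
                                                               
                                                               
                                                               


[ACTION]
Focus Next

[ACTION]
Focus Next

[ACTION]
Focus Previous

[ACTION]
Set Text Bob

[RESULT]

  Email:      [                                               ]
> Address:    [Bob                                            ]
  Language:   ( ) English  ( ) Spanish  (●) French  ( ) German 
  Notify:     [ ]                                              
  Admin:      [ ]                                              
  Role:       [Admin                                         ▼]
  Theme:      ( ) Light  ( ) Dark  (●) Auto                    
                                                               
                                                               
                                                               
                                                               
                                                               
                                                               
                                                               
                                                               
                                                               
                                                               
                                                               
                                                               


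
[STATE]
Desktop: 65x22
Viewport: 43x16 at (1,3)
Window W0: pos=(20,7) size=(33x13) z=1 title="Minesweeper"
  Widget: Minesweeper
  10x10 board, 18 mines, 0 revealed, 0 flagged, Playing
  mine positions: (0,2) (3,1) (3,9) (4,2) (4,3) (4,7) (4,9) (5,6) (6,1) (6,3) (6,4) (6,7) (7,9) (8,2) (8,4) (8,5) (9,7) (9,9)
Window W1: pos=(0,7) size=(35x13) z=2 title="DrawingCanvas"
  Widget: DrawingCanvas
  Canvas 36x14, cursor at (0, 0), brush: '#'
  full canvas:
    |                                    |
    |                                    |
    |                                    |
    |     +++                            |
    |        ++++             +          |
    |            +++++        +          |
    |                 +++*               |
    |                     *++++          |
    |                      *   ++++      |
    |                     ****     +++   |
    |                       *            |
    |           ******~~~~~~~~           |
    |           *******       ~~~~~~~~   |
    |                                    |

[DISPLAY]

                                           
                                           
                                           
                                           
━━━━━━━━━━━━━━━━━━━━━━━━━━━━━━━━━┓━━━━━━━━━
 DrawingCanvas                   ┃         
─────────────────────────────────┨─────────
+                                ┃         
                                 ┃         
                                 ┃         
     +++                         ┃         
        ++++             +       ┃         
            +++++        +       ┃         
                 +++*            ┃         
                     *++++       ┃         
                      *   ++++   ┃         


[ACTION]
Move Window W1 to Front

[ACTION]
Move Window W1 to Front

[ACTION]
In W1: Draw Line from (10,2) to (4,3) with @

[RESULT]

                                           
                                           
                                           
                                           
━━━━━━━━━━━━━━━━━━━━━━━━━━━━━━━━━┓━━━━━━━━━
 DrawingCanvas                   ┃         
─────────────────────────────────┨─────────
+                                ┃         
                                 ┃         
                                 ┃         
     +++                         ┃         
   @    ++++             +       ┃         
   @        +++++        +       ┃         
   @             +++*            ┃         
  @                  *++++       ┃         
  @                   *   ++++   ┃         


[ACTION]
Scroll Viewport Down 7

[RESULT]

                                           
━━━━━━━━━━━━━━━━━━━━━━━━━━━━━━━━━┓━━━━━━━━━
 DrawingCanvas                   ┃         
─────────────────────────────────┨─────────
+                                ┃         
                                 ┃         
                                 ┃         
     +++                         ┃         
   @    ++++             +       ┃         
   @        +++++        +       ┃         
   @             +++*            ┃         
  @                  *++++       ┃         
  @                   *   ++++   ┃         
━━━━━━━━━━━━━━━━━━━━━━━━━━━━━━━━━┛━━━━━━━━━
                                           
                                           


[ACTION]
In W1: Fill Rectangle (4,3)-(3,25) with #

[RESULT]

                                           
━━━━━━━━━━━━━━━━━━━━━━━━━━━━━━━━━┓━━━━━━━━━
 DrawingCanvas                   ┃         
─────────────────────────────────┨─────────
+                                ┃         
                                 ┃         
                                 ┃         
   #######################       ┃         
   #######################       ┃         
   @        +++++        +       ┃         
   @             +++*            ┃         
  @                  *++++       ┃         
  @                   *   ++++   ┃         
━━━━━━━━━━━━━━━━━━━━━━━━━━━━━━━━━┛━━━━━━━━━
                                           
                                           


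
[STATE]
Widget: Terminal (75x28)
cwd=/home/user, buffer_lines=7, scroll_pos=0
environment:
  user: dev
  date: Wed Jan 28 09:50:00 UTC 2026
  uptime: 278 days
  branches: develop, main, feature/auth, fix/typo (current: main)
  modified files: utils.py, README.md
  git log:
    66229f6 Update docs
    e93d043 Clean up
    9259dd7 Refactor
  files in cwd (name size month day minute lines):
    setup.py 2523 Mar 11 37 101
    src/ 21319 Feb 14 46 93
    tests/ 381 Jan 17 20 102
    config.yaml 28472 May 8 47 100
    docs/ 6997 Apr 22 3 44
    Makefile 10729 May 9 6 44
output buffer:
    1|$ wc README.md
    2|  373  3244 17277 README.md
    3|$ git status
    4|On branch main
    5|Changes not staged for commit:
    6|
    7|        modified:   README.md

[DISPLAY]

$ wc README.md                                                             
  373  3244 17277 README.md                                                
$ git status                                                               
On branch main                                                             
Changes not staged for commit:                                             
                                                                           
        modified:   README.md                                              
$ █                                                                        
                                                                           
                                                                           
                                                                           
                                                                           
                                                                           
                                                                           
                                                                           
                                                                           
                                                                           
                                                                           
                                                                           
                                                                           
                                                                           
                                                                           
                                                                           
                                                                           
                                                                           
                                                                           
                                                                           
                                                                           


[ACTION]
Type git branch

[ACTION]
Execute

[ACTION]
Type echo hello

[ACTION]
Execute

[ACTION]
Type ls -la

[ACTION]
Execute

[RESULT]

$ wc README.md                                                             
  373  3244 17277 README.md                                                
$ git status                                                               
On branch main                                                             
Changes not staged for commit:                                             
                                                                           
        modified:   README.md                                              
$ git branch                                                               
  develop                                                                  
* main                                                                     
  feature/auth                                                             
  fix/typo                                                                 
$ echo hello                                                               
hello                                                                      
$ ls -la                                                                   
-rw-r--r--  1 dev group     2523 Mar 11 10:37 setup.py                     
drwxr-xr-x  1 dev group    21319 Feb 14 10:46 src/                         
drwxr-xr-x  1 dev group      381 Jan 17 10:20 tests/                       
-rw-r--r--  1 dev group    28472 May  8 10:47 config.yaml                  
drwxr-xr-x  1 dev group     6997 Apr 22 10:03 docs/                        
-rw-r--r--  1 dev group    10729 May  9 10:06 Makefile                     
$ █                                                                        
                                                                           
                                                                           
                                                                           
                                                                           
                                                                           
                                                                           


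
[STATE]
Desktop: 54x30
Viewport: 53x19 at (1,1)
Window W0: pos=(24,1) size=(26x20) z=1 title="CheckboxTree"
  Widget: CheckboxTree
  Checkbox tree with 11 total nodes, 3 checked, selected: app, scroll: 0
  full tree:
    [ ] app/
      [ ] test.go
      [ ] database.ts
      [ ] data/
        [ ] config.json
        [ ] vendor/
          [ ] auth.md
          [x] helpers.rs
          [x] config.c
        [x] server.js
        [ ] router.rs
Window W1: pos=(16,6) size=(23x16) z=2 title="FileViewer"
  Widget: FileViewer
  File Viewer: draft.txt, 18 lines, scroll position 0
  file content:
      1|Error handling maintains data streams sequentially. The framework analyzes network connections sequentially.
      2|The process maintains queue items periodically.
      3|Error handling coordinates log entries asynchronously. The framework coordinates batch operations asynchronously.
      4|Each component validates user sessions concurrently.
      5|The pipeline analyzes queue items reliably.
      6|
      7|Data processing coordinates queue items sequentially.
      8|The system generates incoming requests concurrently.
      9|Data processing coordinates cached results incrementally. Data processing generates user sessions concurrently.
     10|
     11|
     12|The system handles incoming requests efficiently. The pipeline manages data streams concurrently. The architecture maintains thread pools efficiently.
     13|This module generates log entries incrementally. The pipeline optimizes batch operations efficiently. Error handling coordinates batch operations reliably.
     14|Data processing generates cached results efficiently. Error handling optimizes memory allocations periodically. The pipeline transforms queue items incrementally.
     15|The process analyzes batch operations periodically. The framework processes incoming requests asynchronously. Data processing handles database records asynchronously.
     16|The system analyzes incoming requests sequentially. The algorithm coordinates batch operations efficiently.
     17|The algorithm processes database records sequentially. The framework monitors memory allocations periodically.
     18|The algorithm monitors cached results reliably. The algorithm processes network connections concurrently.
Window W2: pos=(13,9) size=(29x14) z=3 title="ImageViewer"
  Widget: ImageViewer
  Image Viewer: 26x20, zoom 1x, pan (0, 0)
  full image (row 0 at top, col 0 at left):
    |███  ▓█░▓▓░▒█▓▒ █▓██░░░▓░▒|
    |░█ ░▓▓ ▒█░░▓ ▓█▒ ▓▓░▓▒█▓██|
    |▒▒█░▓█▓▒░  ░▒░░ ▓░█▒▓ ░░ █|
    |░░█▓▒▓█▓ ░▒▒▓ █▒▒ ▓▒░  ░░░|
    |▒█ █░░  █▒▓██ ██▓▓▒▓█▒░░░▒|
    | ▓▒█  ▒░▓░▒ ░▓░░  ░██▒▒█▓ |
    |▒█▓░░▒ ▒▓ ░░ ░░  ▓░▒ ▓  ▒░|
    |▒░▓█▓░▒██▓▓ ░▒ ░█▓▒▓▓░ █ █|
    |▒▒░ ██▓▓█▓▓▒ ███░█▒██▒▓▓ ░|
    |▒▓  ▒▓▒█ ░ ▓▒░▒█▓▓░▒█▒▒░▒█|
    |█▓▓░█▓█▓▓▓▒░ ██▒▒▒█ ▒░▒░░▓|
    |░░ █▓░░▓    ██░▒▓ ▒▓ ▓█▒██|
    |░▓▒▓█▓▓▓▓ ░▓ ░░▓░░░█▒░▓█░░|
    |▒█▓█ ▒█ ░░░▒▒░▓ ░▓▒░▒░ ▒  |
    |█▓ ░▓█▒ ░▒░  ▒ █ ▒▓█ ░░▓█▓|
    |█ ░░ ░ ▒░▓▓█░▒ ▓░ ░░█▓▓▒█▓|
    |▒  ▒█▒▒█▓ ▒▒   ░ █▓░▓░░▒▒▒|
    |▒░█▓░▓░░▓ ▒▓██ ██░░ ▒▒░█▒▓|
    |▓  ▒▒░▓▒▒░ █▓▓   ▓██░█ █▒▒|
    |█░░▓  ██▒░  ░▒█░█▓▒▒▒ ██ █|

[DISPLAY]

                       ┏━━━━━━━━━━━━━━━━━━━━━━━━┓    
                       ┃ CheckboxTree           ┃    
                       ┠────────────────────────┨    
                       ┃>[-] app/               ┃    
                       ┃   [ ] test.go          ┃    
               ┏━━━━━━━━━━━━━━━━━━━━━┓e.ts      ┃    
               ┃ FileViewer          ┃          ┃    
               ┠─────────────────────┨g.json    ┃    
            ┏━━━━━━━━━━━━━━━━━━━━━━━━━━━┓       ┃    
            ┃ ImageViewer               ┃d      ┃    
            ┠───────────────────────────┨s.rs   ┃    
            ┃███  ▓█░▓▓░▒█▓▒ █▓██░░░▓░▒ ┃.c     ┃    
            ┃░█ ░▓▓ ▒█░░▓ ▓█▒ ▓▓░▓▒█▓██ ┃s      ┃    
            ┃▒▒█░▓█▓▒░  ░▒░░ ▓░█▒▓ ░░ █ ┃s      ┃    
            ┃░░█▓▒▓█▓ ░▒▒▓ █▒▒ ▓▒░  ░░░ ┃       ┃    
            ┃▒█ █░░  █▒▓██ ██▓▓▒▓█▒░░░▒ ┃       ┃    
            ┃ ▓▒█  ▒░▓░▒ ░▓░░  ░██▒▒█▓  ┃       ┃    
            ┃▒█▓░░▒ ▒▓ ░░ ░░  ▓░▒ ▓  ▒░ ┃       ┃    
            ┃▒░▓█▓░▒██▓▓ ░▒ ░█▓▒▓▓░ █ █ ┃       ┃    


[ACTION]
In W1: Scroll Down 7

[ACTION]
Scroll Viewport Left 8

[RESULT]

                        ┏━━━━━━━━━━━━━━━━━━━━━━━━┓   
                        ┃ CheckboxTree           ┃   
                        ┠────────────────────────┨   
                        ┃>[-] app/               ┃   
                        ┃   [ ] test.go          ┃   
                ┏━━━━━━━━━━━━━━━━━━━━━┓e.ts      ┃   
                ┃ FileViewer          ┃          ┃   
                ┠─────────────────────┨g.json    ┃   
             ┏━━━━━━━━━━━━━━━━━━━━━━━━━━━┓       ┃   
             ┃ ImageViewer               ┃d      ┃   
             ┠───────────────────────────┨s.rs   ┃   
             ┃███  ▓█░▓▓░▒█▓▒ █▓██░░░▓░▒ ┃.c     ┃   
             ┃░█ ░▓▓ ▒█░░▓ ▓█▒ ▓▓░▓▒█▓██ ┃s      ┃   
             ┃▒▒█░▓█▓▒░  ░▒░░ ▓░█▒▓ ░░ █ ┃s      ┃   
             ┃░░█▓▒▓█▓ ░▒▒▓ █▒▒ ▓▒░  ░░░ ┃       ┃   
             ┃▒█ █░░  █▒▓██ ██▓▓▒▓█▒░░░▒ ┃       ┃   
             ┃ ▓▒█  ▒░▓░▒ ░▓░░  ░██▒▒█▓  ┃       ┃   
             ┃▒█▓░░▒ ▒▓ ░░ ░░  ▓░▒ ▓  ▒░ ┃       ┃   
             ┃▒░▓█▓░▒██▓▓ ░▒ ░█▓▒▓▓░ █ █ ┃       ┃   


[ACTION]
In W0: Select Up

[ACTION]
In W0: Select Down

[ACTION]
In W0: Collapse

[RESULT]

                        ┏━━━━━━━━━━━━━━━━━━━━━━━━┓   
                        ┃ CheckboxTree           ┃   
                        ┠────────────────────────┨   
                        ┃ [-] app/               ┃   
                        ┃>  [ ] test.go          ┃   
                ┏━━━━━━━━━━━━━━━━━━━━━┓e.ts      ┃   
                ┃ FileViewer          ┃          ┃   
                ┠─────────────────────┨g.json    ┃   
             ┏━━━━━━━━━━━━━━━━━━━━━━━━━━━┓       ┃   
             ┃ ImageViewer               ┃d      ┃   
             ┠───────────────────────────┨s.rs   ┃   
             ┃███  ▓█░▓▓░▒█▓▒ █▓██░░░▓░▒ ┃.c     ┃   
             ┃░█ ░▓▓ ▒█░░▓ ▓█▒ ▓▓░▓▒█▓██ ┃s      ┃   
             ┃▒▒█░▓█▓▒░  ░▒░░ ▓░█▒▓ ░░ █ ┃s      ┃   
             ┃░░█▓▒▓█▓ ░▒▒▓ █▒▒ ▓▒░  ░░░ ┃       ┃   
             ┃▒█ █░░  █▒▓██ ██▓▓▒▓█▒░░░▒ ┃       ┃   
             ┃ ▓▒█  ▒░▓░▒ ░▓░░  ░██▒▒█▓  ┃       ┃   
             ┃▒█▓░░▒ ▒▓ ░░ ░░  ▓░▒ ▓  ▒░ ┃       ┃   
             ┃▒░▓█▓░▒██▓▓ ░▒ ░█▓▒▓▓░ █ █ ┃       ┃   


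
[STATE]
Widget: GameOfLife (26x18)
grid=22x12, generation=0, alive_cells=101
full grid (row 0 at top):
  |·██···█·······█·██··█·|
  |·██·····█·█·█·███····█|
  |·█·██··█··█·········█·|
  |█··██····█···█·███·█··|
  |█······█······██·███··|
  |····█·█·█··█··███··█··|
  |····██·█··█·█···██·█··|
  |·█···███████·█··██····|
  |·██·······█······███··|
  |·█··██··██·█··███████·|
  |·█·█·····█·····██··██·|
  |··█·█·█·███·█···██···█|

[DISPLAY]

Gen: 0                    
·██···█·······█·██··█·    
·██·····█·█·█·███····█    
·█·██··█··█·········█·    
█··██····█···█·███·█··    
█······█······██·███··    
····█·█·█··█··███··█··    
····██·█··█·█···██·█··    
·█···███████·█··██····    
·██·······█······███··    
·█··██··██·█··███████·    
·█·█·····█·····██··██·    
··█·█·█·███·█···██···█    
                          
                          
                          
                          
                          


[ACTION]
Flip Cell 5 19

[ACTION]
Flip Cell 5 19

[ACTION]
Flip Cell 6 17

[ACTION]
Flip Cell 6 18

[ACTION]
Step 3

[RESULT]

Gen: 3                    
·█··········██···█····    
·█·····███·█···█··█···    
·█·····█··██·█████··██    
··········█···████····    
········██··██···█·███    
······█·█···███···█·█·    
···██·█····█████··███·    
···██████·████··█·····    
···███··█····█··█·····    
·······██·····█·█·····    
·███···█······█·█·····    
·██·····██·····██·····    
                          
                          
                          
                          
                          


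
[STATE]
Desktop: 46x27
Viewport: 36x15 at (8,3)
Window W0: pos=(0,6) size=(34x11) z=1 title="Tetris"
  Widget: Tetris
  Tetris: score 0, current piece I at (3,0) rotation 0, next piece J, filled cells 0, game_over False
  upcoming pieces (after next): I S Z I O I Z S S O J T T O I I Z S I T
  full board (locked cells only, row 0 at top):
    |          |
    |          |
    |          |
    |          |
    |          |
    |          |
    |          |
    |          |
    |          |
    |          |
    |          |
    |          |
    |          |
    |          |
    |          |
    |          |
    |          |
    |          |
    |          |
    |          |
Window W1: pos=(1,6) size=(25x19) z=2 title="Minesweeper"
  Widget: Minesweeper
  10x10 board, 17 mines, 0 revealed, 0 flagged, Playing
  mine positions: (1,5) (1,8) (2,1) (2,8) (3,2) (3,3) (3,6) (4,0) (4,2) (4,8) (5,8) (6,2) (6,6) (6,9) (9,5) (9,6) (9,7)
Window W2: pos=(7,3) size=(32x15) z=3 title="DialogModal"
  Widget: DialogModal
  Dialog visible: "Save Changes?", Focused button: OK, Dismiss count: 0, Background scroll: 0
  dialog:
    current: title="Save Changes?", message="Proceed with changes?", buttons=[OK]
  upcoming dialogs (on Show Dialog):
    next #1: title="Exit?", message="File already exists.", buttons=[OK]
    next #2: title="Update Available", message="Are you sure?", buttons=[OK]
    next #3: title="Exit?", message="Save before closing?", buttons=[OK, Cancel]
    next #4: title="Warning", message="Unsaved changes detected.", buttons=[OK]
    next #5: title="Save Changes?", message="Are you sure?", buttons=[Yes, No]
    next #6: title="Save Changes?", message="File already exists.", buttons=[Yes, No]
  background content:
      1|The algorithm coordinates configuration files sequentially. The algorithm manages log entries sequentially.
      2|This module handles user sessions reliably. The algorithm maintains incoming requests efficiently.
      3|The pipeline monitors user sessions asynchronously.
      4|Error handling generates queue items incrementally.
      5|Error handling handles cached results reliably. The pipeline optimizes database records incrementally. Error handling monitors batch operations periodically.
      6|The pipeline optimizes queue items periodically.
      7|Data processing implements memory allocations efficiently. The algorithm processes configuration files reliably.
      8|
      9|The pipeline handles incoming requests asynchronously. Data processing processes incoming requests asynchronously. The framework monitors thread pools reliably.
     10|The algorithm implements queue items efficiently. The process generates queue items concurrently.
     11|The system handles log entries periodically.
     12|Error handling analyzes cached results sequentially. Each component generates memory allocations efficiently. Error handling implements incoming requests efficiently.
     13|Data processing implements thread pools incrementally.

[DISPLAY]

━━━━━━━━━━━━━━━━━━━━━━━━━━━━━━┓     
 DialogModal                  ┃     
──────────────────────────────┨     
The algorithm coordinates conf┃     
This module handles user sessi┃     
The pipeline monitors user ses┃     
Er┌───────────────────────┐eue┃     
Er│     Save Changes?     │ed ┃     
Th│ Proceed with changes? │e i┃     
Da│          [OK]         │mem┃     
  └───────────────────────┘   ┃     
The pipeline handles incoming ┃     
The algorithm implements queue┃     
The system handles log entries┃     
━━━━━━━━━━━━━━━━━━━━━━━━━━━━━━┛     


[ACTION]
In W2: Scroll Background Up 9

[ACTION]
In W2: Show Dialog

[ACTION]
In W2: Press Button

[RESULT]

━━━━━━━━━━━━━━━━━━━━━━━━━━━━━━┓     
 DialogModal                  ┃     
──────────────────────────────┨     
The algorithm coordinates conf┃     
This module handles user sessi┃     
The pipeline monitors user ses┃     
Error handling generates queue┃     
Error handling handles cached ┃     
The pipeline optimizes queue i┃     
Data processing implements mem┃     
                              ┃     
The pipeline handles incoming ┃     
The algorithm implements queue┃     
The system handles log entries┃     
━━━━━━━━━━━━━━━━━━━━━━━━━━━━━━┛     


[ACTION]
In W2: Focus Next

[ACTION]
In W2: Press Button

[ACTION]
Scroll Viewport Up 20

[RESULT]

                                    
                                    
                                    
━━━━━━━━━━━━━━━━━━━━━━━━━━━━━━┓     
 DialogModal                  ┃     
──────────────────────────────┨     
The algorithm coordinates conf┃     
This module handles user sessi┃     
The pipeline monitors user ses┃     
Error handling generates queue┃     
Error handling handles cached ┃     
The pipeline optimizes queue i┃     
Data processing implements mem┃     
                              ┃     
The pipeline handles incoming ┃     
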